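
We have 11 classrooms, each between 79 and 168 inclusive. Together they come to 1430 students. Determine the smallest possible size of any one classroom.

79

To make one classroom as small as possible, make the other 10 as large as possible.
The other 10 can take up 10 × 168 = 1680 ≥ 1430 − 79, so one classroom can sit at its floor of 79.
Achievable: one at 79 and the other 10 totalling 1351, which fits since 10 × 79 ≤ 1351 ≤ 10 × 168.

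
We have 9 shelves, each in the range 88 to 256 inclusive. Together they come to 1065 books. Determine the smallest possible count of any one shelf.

88

Minimizing one value means maximizing the remaining 8.
The other 8 can take up 8 × 256 = 2048 ≥ 1065 − 88, so one shelf can sit at its floor of 88.
Achievable: one at 88 and the other 8 totalling 977, which fits since 8 × 88 ≤ 977 ≤ 8 × 256.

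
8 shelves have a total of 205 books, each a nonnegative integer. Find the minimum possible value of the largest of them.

26

The average is 205/8 > 25, so not all 8 can be 25 or less; the largest is ≥ 26.
Achievable: 5 of them at 26 and 3 at 25 total 205.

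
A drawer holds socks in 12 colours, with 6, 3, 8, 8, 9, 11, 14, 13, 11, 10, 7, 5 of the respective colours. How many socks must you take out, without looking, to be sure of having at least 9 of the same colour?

86

In the worst case you take as many as possible of each colour without reaching 9: 6 + 3 + 8 + 8 + 8 + 8 + 8 + 8 + 8 + 8 + 7 + 5 = 85.
The next one must give 9 of some colour, so 85 + 1 = 86.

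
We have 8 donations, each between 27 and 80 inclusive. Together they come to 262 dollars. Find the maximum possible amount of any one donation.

Maximizing one value means minimizing the remaining 7.
The other 7 contribute at least 7 × 27 = 189, leaving at most 262 − 189 = 73.
Since 73 ≤ 80, this is achievable: one at 73 and 7 at 27.

73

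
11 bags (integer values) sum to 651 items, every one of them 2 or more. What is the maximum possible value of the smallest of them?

59

The 11 values sum to 651, so their minimum is at most ⌊651/11⌋ = 59.
Achievable: 9 of them at 59 and 2 at 60 total 651.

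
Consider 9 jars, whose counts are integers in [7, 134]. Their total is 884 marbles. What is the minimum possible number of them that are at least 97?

1

Suppose at most 9 − j of them reach 97; then j values are ≤ 96 and the rest ≤ 134.
The total is then ≤ 96·j + 134·(9 − j) = 1206 − 38j. For this to be ≥ 884 we need j ≤ 8, so at least 9 − 8 = 1 must reach 97.
Exactly 1 works: 1 value at 134 and 8 at 96 total 902; lower one of the high values by 18 (still ≥ 97) to hit 884.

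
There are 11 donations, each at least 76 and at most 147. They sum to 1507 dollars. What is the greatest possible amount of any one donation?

To make one donation as large as possible, make the other 10 as small as possible.
The other 10 contribute at least 10 × 76 = 760, leaving at most 1507 − 760 = 747.
But each donation is capped at 147, so the maximum is 147.
Achievable: one at 147 and the other 10 totalling 1360, which fits since 10 × 76 ≤ 1360 ≤ 10 × 147.

147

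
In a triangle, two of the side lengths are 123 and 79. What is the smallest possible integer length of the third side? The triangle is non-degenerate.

The third side must exceed |123 − 79| = 44.
The smallest integer above 44 is 45.

45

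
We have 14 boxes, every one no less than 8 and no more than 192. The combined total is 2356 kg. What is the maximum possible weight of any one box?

Maximizing one value means minimizing the remaining 13.
The other 13 contribute at least 13 × 8 = 104, leaving at most 2356 − 104 = 2252.
But each box is capped at 192, so the maximum is 192.
Achievable: one at 192 and the other 13 totalling 2164, which fits since 13 × 8 ≤ 2164 ≤ 13 × 192.

192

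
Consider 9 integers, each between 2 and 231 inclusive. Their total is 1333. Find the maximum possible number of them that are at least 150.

8

With k values at 150 or above and the rest at least 2, the sum is at least 18 + 148k.
Since the sum is 1333, we need 148k ≤ 1315, i.e. k ≤ 8.
k = 8 is achieved by 8 values at 150 and 1 at 2, total 1202; add 131 to one value (staying below 150) to reach 1333.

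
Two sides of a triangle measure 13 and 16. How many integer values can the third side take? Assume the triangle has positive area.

The triangle inequality gives |13 − 16| < c < 13 + 16, i.e. 3 < c < 29.
So c can be any integer from 4 to 28: 25 values.

25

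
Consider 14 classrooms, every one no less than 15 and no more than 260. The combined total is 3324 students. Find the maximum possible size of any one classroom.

260

Maximizing one value means minimizing the remaining 13.
The other 13 contribute at least 13 × 15 = 195, leaving at most 3324 − 195 = 3129.
But each classroom is capped at 260, so the maximum is 260.
Achievable: one at 260 and the other 13 totalling 3064, which fits since 13 × 15 ≤ 3064 ≤ 13 × 260.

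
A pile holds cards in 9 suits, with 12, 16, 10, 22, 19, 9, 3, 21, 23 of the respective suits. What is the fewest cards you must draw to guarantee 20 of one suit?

127

In the worst case you take as many as possible of each suit without reaching 20: 12 + 16 + 10 + 19 + 19 + 9 + 3 + 19 + 19 = 126.
The next one must give 20 of some suit, so 126 + 1 = 127.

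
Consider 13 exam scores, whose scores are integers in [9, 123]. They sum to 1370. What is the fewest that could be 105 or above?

1

If only k of them are at least 105, the other 13 − k are at most 104, so the total is at most k·123 + (13 − k)·104.
This must reach 1370, so k·123 + (13 − k)·104 ≥ 1370, giving k ≥ 1.
Exactly 1 works: 1 value at 123 and 12 at 104 total 1371; lower one of the high values by 1 (still ≥ 105) to hit 1370.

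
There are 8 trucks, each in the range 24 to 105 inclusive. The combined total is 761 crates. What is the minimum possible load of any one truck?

To make one truck as small as possible, make the other 7 as large as possible.
The other 7 contribute at most 7 × 105 = 735, leaving at least 761 − 735 = 26.
Since 26 ≥ 24, this is achievable: one at 26 and 7 at 105.

26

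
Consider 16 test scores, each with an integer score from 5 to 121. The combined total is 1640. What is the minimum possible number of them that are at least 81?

If only k of them are at least 81, the other 16 − k are at most 80, so the total is at most k·121 + (16 − k)·80.
This must reach 1640, so k·121 + (16 − k)·80 ≥ 1640, giving k ≥ 9.
Exactly 9 works: 9 values at 121 and 7 at 80 total 1649; lower one of the high values by 9 (still ≥ 81) to hit 1640.

9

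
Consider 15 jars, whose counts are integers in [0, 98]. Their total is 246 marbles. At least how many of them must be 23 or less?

5

If only k of them are at most 23, the other 15 − k are at least 24, so the total is at least (15 − k)·24 + k·0.
This is ≤ 246, so (15 − k)·24 + 0k ≤ 246, which gives k ≥ 5.
Exactly 5 works: 5 values at 0 and 10 at 24 total 240; raise one of the low values by 6 (still ≤ 23) to hit 246.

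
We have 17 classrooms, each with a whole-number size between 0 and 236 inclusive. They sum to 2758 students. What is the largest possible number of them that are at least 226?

If k of the values are ≥ 226, the total is ≥ 226k + 0(17 − k).
Setting 226k + 0(17 − k) ≤ 2758 gives 226k ≤ 2758, so k ≤ 12.
k = 12 is achieved by 12 values at 226 and 5 at 0, total 2712; add 46 to one value (staying below 226) to reach 2758.

12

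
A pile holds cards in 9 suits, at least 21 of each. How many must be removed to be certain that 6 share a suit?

46

In the worst case you draw 5 of each of the 9 suits: 9 × 5 = 45.
One more forces 6 of some suit, so 45 + 1 = 46.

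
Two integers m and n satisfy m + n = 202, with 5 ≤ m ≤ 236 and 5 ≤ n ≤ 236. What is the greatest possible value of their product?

mn = m(202 − m) is maximized when m is as near 202/2 as the bounds allow.
Taking m = 101 and n = 101 (both in [5, 236]) gives mn = 10201.

10201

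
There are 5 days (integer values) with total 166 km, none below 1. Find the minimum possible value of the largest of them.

34

Some value must be at least ⌈166/5⌉ = 34, since 5 × 33 = 165 < 166.
Taking 4 copies of 33 and 1 copy of 34 gives exactly 166, so 34 is attained.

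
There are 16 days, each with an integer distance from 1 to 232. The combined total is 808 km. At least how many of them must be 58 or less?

3

Let j be the number exceeding 58. Then the total is ≥ 59·j + 1·(16 − j) = 16 + 58j.
So 58j ≤ 792 and j ≤ 13; hence at least 16 − 13 = 3 are ≤ 58.
Exactly 3 works: 3 values at 1 and 13 at 59 total 770; raise one of the low values by 38 (still ≤ 58) to hit 808.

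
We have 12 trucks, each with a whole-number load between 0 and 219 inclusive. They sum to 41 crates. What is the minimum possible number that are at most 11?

9

Each value above 11 is at least 12, contributing at least 12 − 0 = 12 above the floor 0.
The sum exceeds the floor total 0 by 41, so at most ⌊41/12⌋ = 3 exceed 11, and at least 9 are ≤ 11.
Exactly 9 works: 9 values at 0 and 3 at 12 total 36; raise one of the low values by 5 (still ≤ 11) to hit 41.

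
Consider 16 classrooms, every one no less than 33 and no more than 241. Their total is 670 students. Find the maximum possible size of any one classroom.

Maximizing one value means minimizing the remaining 15.
The other 15 contribute at least 15 × 33 = 495, leaving at most 670 − 495 = 175.
Since 175 ≤ 241, this is achievable: one at 175 and 15 at 33.

175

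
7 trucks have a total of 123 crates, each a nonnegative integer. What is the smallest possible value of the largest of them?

18

The 7 values sum to 123, so their maximum is at least ⌈123/7⌉ = 18.
Equality holds with 4 values of 18 and 3 values of 17.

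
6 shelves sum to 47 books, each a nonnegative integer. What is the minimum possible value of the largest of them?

8

Some value must be at least ⌈47/6⌉ = 8, since 6 × 7 = 42 < 47.
Taking 1 copy of 7 and 5 copies of 8 gives exactly 47, so 8 is attained.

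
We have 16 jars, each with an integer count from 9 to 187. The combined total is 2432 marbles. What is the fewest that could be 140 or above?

5

Suppose at most 16 − j of them reach 140; then j values are ≤ 139 and the rest ≤ 187.
The total is then ≤ 139·j + 187·(16 − j) = 2992 − 48j. For this to be ≥ 2432 we need j ≤ 11, so at least 16 − 11 = 5 must reach 140.
Exactly 5 works: 5 values at 187 and 11 at 139 total 2464; lower one of the high values by 32 (still ≥ 140) to hit 2432.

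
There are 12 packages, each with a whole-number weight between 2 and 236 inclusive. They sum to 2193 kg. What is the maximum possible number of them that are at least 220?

Suppose k of them are at least 220. Those contribute at least 220 each and the other 12 − k at least 2 each.
So the total is at least 220k + 2(12 − k) = 24 + 218k. This must be ≤ 2193, giving k ≤ 9.
k = 9 is achieved by 9 values at 220 and 3 at 2, total 1986; add 207 to one value (staying below 220) to reach 2193.

9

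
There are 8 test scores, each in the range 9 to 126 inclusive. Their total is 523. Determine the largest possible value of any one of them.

126

Maximizing one value means minimizing the remaining 7.
The other 7 contribute at least 7 × 9 = 63, leaving at most 523 − 63 = 460.
But each score is capped at 126, so the maximum is 126.
Achievable: one at 126 and the other 7 totalling 397, which fits since 7 × 9 ≤ 397 ≤ 7 × 126.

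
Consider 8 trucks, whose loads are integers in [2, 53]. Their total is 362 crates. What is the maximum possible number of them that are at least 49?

If k of the values are ≥ 49, the total is ≥ 49k + 2(8 − k).
Setting 49k + 2(8 − k) ≤ 362 gives 47k ≤ 346, so k ≤ 7.
k = 7 is achieved by 7 values at 49 and 1 at 2, total 345; add 17 to one value (staying below 49) to reach 362.

7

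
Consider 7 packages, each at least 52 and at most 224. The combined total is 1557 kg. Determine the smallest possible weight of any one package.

To make one package as small as possible, make the other 6 as large as possible.
The other 6 contribute at most 6 × 224 = 1344, leaving at least 1557 − 1344 = 213.
Since 213 ≥ 52, this is achievable: one at 213 and 6 at 224.

213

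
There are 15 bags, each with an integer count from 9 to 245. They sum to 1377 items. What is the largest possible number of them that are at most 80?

Suppose k of them are at most 80. Those contribute at most 80 each and the rest at most 245 each.
So the total is at most 80k + 245(15 − k) = 3675 − 165k. This must still be ≥ 1377, so k ≤ 13.
k = 13 is achieved by 13 values at 80 and 2 at 245, total 1530; lower one of the 245's by 153 (still > 80) to reach 1377.

13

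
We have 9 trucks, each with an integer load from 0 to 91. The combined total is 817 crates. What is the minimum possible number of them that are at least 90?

Suppose at most 9 − j of them reach 90; then j values are ≤ 89 and the rest ≤ 91.
The total is then ≤ 89·j + 91·(9 − j) = 819 − 2j. For this to be ≥ 817 we need j ≤ 1, so at least 9 − 1 = 8 must reach 90.
Exactly 8 works: 8 values at 91 and 1 at 89 total 817.

8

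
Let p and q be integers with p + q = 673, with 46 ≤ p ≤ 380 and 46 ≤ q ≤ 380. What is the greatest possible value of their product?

113232

With p + q fixed, pq peaks when the two are closest together.
Taking p = 336 and q = 337 (both in [46, 380]) gives pq = 113232.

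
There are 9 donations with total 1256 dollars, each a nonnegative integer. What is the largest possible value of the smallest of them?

139

The 9 values sum to 1256, so their minimum is at most ⌊1256/9⌋ = 139.
Taking 4 copies of 139 and 5 copies of 140 gives exactly 1256, so 139 is attained.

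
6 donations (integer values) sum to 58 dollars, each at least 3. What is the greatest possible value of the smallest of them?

9

The 6 values sum to 58, so their minimum is at most ⌊58/6⌋ = 9.
Taking 2 copies of 9 and 4 copies of 10 gives exactly 58, so 9 is attained.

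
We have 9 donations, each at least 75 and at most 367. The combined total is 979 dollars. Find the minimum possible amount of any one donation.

Minimizing one value means maximizing the remaining 8.
The other 8 can take up 8 × 367 = 2936 ≥ 979 − 75, so one donation can sit at its floor of 75.
Achievable: one at 75 and the other 8 totalling 904, which fits since 8 × 75 ≤ 904 ≤ 8 × 367.

75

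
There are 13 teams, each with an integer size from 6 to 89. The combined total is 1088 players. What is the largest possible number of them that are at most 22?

1

Suppose k of them are at most 22. Those contribute at most 22 each and the rest at most 89 each.
So the total is at most 22k + 89(13 − k) = 1157 − 67k. This must still be ≥ 1088, so k ≤ 1.
k = 1 is achieved by 1 value at 22 and 12 at 89, total 1090; lower one of the 89's by 2 (still > 22) to reach 1088.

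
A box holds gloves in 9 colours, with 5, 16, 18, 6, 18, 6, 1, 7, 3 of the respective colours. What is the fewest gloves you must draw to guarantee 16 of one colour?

In the worst case you take as many as possible of each colour without reaching 16: 5 + 15 + 15 + 6 + 15 + 6 + 1 + 7 + 3 = 73.
The next one must give 16 of some colour, so 73 + 1 = 74.

74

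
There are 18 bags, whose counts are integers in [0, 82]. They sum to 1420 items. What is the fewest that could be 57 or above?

16

Suppose at most 18 − j of them reach 57; then j values are ≤ 56 and the rest ≤ 82.
The total is then ≤ 56·j + 82·(18 − j) = 1476 − 26j. For this to be ≥ 1420 we need j ≤ 2, so at least 18 − 2 = 16 must reach 57.
Exactly 16 works: 16 values at 82 and 2 at 56 total 1424; lower one of the high values by 4 (still ≥ 57) to hit 1420.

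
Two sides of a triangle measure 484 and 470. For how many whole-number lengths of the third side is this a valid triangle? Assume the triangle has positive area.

The triangle inequality gives |484 − 470| < c < 484 + 470, i.e. 14 < c < 954.
So c can be any integer from 15 to 953: 939 values.

939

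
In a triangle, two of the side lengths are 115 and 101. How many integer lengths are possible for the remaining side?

201

The triangle inequality gives |115 − 101| < c < 115 + 101, i.e. 14 < c < 216.
So c can be any integer from 15 to 215: 201 values.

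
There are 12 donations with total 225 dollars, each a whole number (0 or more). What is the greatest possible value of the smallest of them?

The 12 values sum to 225, so their minimum is at most ⌊225/12⌋ = 18.
Achievable: 3 of them at 18 and 9 at 19 total 225.

18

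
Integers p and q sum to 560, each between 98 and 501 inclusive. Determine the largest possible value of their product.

With p + q fixed, pq peaks when the two are closest together.
Taking p = 280 and q = 280 (both in [98, 501]) gives pq = 78400.

78400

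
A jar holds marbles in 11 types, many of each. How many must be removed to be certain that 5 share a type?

In the worst case you draw 4 of each of the 11 types: 11 × 4 = 44.
One more forces 5 of some type, so 44 + 1 = 45.

45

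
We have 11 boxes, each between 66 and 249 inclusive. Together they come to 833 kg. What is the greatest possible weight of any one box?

173

To make one box as large as possible, make the other 10 as small as possible.
The other 10 contribute at least 10 × 66 = 660, leaving at most 833 − 660 = 173.
Since 173 ≤ 249, this is achievable: one at 173 and 10 at 66.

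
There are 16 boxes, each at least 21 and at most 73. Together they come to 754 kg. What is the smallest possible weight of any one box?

21

Minimizing one value means maximizing the remaining 15.
The other 15 can take up 15 × 73 = 1095 ≥ 754 − 21, so one box can sit at its floor of 21.
Achievable: one at 21 and the other 15 totalling 733, which fits since 15 × 21 ≤ 733 ≤ 15 × 73.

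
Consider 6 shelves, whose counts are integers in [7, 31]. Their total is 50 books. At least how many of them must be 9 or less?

4

Each value above 9 is at least 10, contributing at least 10 − 7 = 3 above the floor 7.
The sum exceeds the floor total 42 by 8, so at most ⌊8/3⌋ = 2 exceed 9, and at least 4 are ≤ 9.
Exactly 4 works: 4 values at 7 and 2 at 10 total 48; raise one of the low values by 2 (still ≤ 9) to hit 50.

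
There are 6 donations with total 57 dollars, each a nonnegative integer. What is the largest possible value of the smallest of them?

The average is 57/6 < 10, so some value is ≤ 9.
Taking 3 copies of 9 and 3 copies of 10 gives exactly 57, so 9 is attained.

9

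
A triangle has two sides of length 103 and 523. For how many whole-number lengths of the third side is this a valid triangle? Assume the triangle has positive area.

205

The triangle inequality gives |103 − 523| < c < 103 + 523, i.e. 420 < c < 626.
So c can be any integer from 421 to 625: 205 values.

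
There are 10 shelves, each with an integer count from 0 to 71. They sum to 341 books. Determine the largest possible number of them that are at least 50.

Suppose k of them are at least 50. Those contribute at least 50 each and the other 10 − k at least 0 each.
So the total is at least 50k + 0(10 − k) = 0 + 50k. This must be ≤ 341, giving k ≤ 6.
k = 6 is achieved by 6 values at 50 and 4 at 0, total 300; add 41 to one value (staying below 50) to reach 341.

6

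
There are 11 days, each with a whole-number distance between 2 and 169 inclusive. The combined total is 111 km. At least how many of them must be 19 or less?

7

Let j be the number exceeding 19. Then the total is ≥ 20·j + 2·(11 − j) = 22 + 18j.
So 18j ≤ 89 and j ≤ 4; hence at least 11 − 4 = 7 are ≤ 19.
Exactly 7 works: 7 values at 2 and 4 at 20 total 94; raise one of the low values by 17 (still ≤ 19) to hit 111.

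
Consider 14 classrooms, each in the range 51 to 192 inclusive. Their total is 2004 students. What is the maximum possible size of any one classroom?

To make one classroom as large as possible, make the other 13 as small as possible.
The other 13 contribute at least 13 × 51 = 663, leaving at most 2004 − 663 = 1341.
But each classroom is capped at 192, so the maximum is 192.
Achievable: one at 192 and the other 13 totalling 1812, which fits since 13 × 51 ≤ 1812 ≤ 13 × 192.

192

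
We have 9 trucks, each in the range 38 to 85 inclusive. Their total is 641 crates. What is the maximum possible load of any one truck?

85

Maximizing one value means minimizing the remaining 8.
The other 8 contribute at least 8 × 38 = 304, leaving at most 641 − 304 = 337.
But each truck is capped at 85, so the maximum is 85.
Achievable: one at 85 and the other 8 totalling 556, which fits since 8 × 38 ≤ 556 ≤ 8 × 85.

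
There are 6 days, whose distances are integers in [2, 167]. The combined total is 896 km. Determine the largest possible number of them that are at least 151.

5

With k values at 151 or above and the rest at least 2, the sum is at least 12 + 149k.
Since the sum is 896, we need 149k ≤ 884, i.e. k ≤ 5.
k = 5 is achieved by 5 values at 151 and 1 at 2, total 757; add 139 to one value (staying below 151) to reach 896.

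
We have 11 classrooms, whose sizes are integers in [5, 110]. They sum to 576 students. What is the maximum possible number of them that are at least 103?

5

If k of the values are ≥ 103, the total is ≥ 103k + 5(11 − k).
Setting 103k + 5(11 − k) ≤ 576 gives 98k ≤ 521, so k ≤ 5.
k = 5 is achieved by 5 values at 103 and 6 at 5, total 545; add 31 to one value (staying below 103) to reach 576.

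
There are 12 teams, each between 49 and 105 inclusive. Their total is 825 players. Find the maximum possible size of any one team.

Maximizing one value means minimizing the remaining 11.
The other 11 contribute at least 11 × 49 = 539, leaving at most 825 − 539 = 286.
But each team is capped at 105, so the maximum is 105.
Achievable: one at 105 and the other 11 totalling 720, which fits since 11 × 49 ≤ 720 ≤ 11 × 105.

105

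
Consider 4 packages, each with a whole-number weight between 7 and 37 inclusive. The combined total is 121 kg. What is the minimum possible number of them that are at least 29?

1

Each value short of 29 is at most 28, costing at least 37 − 28 = 9 against the maximum total of 148.
We can afford to lose at most 148 − 121 = 27, so at most ⌊27/9⌋ = 3 fall short, and at least 1 are ≥ 29.
Exactly 1 works: 1 value at 37 and 3 at 28 total 121.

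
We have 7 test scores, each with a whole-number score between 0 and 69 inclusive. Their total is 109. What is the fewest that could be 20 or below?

2

Each value above 20 is at least 21, contributing at least 21 − 0 = 21 above the floor 0.
The sum exceeds the floor total 0 by 109, so at most ⌊109/21⌋ = 5 exceed 20, and at least 2 are ≤ 20.
Exactly 2 works: 2 values at 0 and 5 at 21 total 105; raise one of the low values by 4 (still ≤ 20) to hit 109.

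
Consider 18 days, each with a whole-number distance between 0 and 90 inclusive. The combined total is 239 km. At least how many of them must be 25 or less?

If only k of them are at most 25, the other 18 − k are at least 26, so the total is at least (18 − k)·26 + k·0.
This is ≤ 239, so (18 − k)·26 + 0k ≤ 239, which gives k ≥ 9.
Exactly 9 works: 9 values at 0 and 9 at 26 total 234; raise one of the low values by 5 (still ≤ 25) to hit 239.

9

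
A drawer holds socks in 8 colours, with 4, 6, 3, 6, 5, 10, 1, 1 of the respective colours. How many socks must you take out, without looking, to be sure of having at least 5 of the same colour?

26

In the worst case you take as many as possible of each colour without reaching 5: 4 + 4 + 3 + 4 + 4 + 4 + 1 + 1 = 25.
The next one must give 5 of some colour, so 25 + 1 = 26.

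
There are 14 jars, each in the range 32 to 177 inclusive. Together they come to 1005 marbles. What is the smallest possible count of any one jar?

32

Minimizing one value means maximizing the remaining 13.
The other 13 can take up 13 × 177 = 2301 ≥ 1005 − 32, so one jar can sit at its floor of 32.
Achievable: one at 32 and the other 13 totalling 973, which fits since 13 × 32 ≤ 973 ≤ 13 × 177.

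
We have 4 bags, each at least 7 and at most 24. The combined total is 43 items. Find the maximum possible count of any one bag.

22

To make one bag as large as possible, make the other 3 as small as possible.
The other 3 contribute at least 3 × 7 = 21, leaving at most 43 − 21 = 22.
Since 22 ≤ 24, this is achievable: one at 22 and 3 at 7.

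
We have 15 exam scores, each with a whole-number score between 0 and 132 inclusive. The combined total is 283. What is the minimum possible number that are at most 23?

If only k of them are at most 23, the other 15 − k are at least 24, so the total is at least (15 − k)·24 + k·0.
This is ≤ 283, so (15 − k)·24 + 0k ≤ 283, which gives k ≥ 4.
Exactly 4 works: 4 values at 0 and 11 at 24 total 264; raise one of the low values by 19 (still ≤ 23) to hit 283.

4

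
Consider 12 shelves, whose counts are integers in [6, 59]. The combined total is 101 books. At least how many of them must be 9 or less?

Let j be the number exceeding 9. Then the total is ≥ 10·j + 6·(12 − j) = 72 + 4j.
So 4j ≤ 29 and j ≤ 7; hence at least 12 − 7 = 5 are ≤ 9.
Exactly 5 works: 5 values at 6 and 7 at 10 total 100; raise one of the low values by 1 (still ≤ 9) to hit 101.

5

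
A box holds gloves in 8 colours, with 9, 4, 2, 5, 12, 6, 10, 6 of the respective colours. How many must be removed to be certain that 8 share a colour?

45

In the worst case you take as many as possible of each colour without reaching 8: 7 + 4 + 2 + 5 + 7 + 6 + 7 + 6 = 44.
The next one must give 8 of some colour, so 44 + 1 = 45.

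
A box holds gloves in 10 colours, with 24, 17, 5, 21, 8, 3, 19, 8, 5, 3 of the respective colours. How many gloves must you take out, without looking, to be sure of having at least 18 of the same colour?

101

In the worst case you take as many as possible of each colour without reaching 18: 17 + 17 + 5 + 17 + 8 + 3 + 17 + 8 + 5 + 3 = 100.
The next one must give 18 of some colour, so 100 + 1 = 101.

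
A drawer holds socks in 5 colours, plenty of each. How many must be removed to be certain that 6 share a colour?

You could draw 5 of every colour without reaching 6 of any — 25 in all.
One more forces 6 of some colour, so 25 + 1 = 26.

26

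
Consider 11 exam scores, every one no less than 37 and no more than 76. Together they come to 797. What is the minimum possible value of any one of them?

Minimizing one value means maximizing the remaining 10.
The other 10 contribute at most 10 × 76 = 760, leaving at least 797 − 760 = 37.
Since 37 ≥ 37, this is achievable: one at 37 and 10 at 76.

37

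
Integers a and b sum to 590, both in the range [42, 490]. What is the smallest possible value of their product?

ab = a(590 − a) is concave in a, so over [100, 490] it is minimized at an endpoint.
The extreme feasible split is a = 100, b = 490, giving ab = 49000.

49000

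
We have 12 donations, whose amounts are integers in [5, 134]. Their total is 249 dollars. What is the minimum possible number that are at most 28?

5

If only k of them are at most 28, the other 12 − k are at least 29, so the total is at least (12 − k)·29 + k·5.
This is ≤ 249, so (12 − k)·29 + 5k ≤ 249, which gives k ≥ 5.
Exactly 5 works: 5 values at 5 and 7 at 29 total 228; raise one of the low values by 21 (still ≤ 28) to hit 249.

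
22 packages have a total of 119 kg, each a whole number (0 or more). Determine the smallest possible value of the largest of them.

6

The 22 values sum to 119, so their maximum is at least ⌈119/22⌉ = 6.
Taking 13 copies of 5 and 9 copies of 6 gives exactly 119, so 6 is attained.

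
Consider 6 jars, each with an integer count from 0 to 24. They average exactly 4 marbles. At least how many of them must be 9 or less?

The total is 6 × 4 = 24.
Each value above 9 is at least 10, contributing at least 10 − 0 = 10 above the floor 0.
The sum exceeds the floor total 0 by 24, so at most ⌊24/10⌋ = 2 exceed 9, and at least 4 are ≤ 9.
Exactly 4 works: 4 values at 0 and 2 at 10 total 20; raise one of the low values by 4 (still ≤ 9) to hit 24.

4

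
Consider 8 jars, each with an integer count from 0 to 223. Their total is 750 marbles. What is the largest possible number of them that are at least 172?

Suppose k of them are at least 172. Those contribute at least 172 each and the other 8 − k at least 0 each.
So the total is at least 172k + 0(8 − k) = 0 + 172k. This must be ≤ 750, giving k ≤ 4.
k = 4 is achieved by 4 values at 172 and 4 at 0, total 688; add 62 to one value (staying below 172) to reach 750.

4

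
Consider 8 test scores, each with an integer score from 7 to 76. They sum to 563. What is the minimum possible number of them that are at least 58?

Each value short of 58 is at most 57, costing at least 76 − 57 = 19 against the maximum total of 608.
We can afford to lose at most 608 − 563 = 45, so at most ⌊45/19⌋ = 2 fall short, and at least 6 are ≥ 58.
Exactly 6 works: 6 values at 76 and 2 at 57 total 570; lower one of the high values by 7 (still ≥ 58) to hit 563.

6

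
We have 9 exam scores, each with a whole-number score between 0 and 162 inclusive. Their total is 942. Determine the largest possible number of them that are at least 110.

8

With k values at 110 or above and the rest at least 0, the sum is at least 0 + 110k.
Since the sum is 942, we need 110k ≤ 942, i.e. k ≤ 8.
k = 8 is achieved by 8 values at 110 and 1 at 0, total 880; add 62 to one value (staying below 110) to reach 942.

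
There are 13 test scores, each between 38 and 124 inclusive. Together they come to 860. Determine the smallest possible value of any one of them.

38

Minimizing one value means maximizing the remaining 12.
The other 12 can take up 12 × 124 = 1488 ≥ 860 − 38, so one score can sit at its floor of 38.
Achievable: one at 38 and the other 12 totalling 822, which fits since 12 × 38 ≤ 822 ≤ 12 × 124.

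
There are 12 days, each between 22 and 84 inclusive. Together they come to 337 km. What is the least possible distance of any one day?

To make one day as small as possible, make the other 11 as large as possible.
The other 11 can take up 11 × 84 = 924 ≥ 337 − 22, so one day can sit at its floor of 22.
Achievable: one at 22 and the other 11 totalling 315, which fits since 11 × 22 ≤ 315 ≤ 11 × 84.

22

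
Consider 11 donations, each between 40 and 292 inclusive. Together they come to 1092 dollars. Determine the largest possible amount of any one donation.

To make one donation as large as possible, make the other 10 as small as possible.
The other 10 contribute at least 10 × 40 = 400, leaving at most 1092 − 400 = 692.
But each donation is capped at 292, so the maximum is 292.
Achievable: one at 292 and the other 10 totalling 800, which fits since 10 × 40 ≤ 800 ≤ 10 × 292.

292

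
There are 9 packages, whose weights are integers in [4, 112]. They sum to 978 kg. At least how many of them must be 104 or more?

If only k of them are at least 104, the other 9 − k are at most 103, so the total is at most k·112 + (9 − k)·103.
This must reach 978, so k·112 + (9 − k)·103 ≥ 978, giving k ≥ 6.
Exactly 6 works: 6 values at 112 and 3 at 103 total 981; lower one of the high values by 3 (still ≥ 104) to hit 978.

6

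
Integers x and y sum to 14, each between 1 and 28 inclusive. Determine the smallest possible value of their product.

13

For a fixed sum, xy is smallest when x and y are as far apart as possible.
The extreme feasible split is x = 1, y = 13, giving xy = 13.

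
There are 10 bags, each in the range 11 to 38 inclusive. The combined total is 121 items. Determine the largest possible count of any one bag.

22

To make one bag as large as possible, make the other 9 as small as possible.
The other 9 contribute at least 9 × 11 = 99, leaving at most 121 − 99 = 22.
Since 22 ≤ 38, this is achievable: one at 22 and 9 at 11.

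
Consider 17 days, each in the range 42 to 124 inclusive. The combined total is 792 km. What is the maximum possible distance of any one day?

120

To make one day as large as possible, make the other 16 as small as possible.
The other 16 contribute at least 16 × 42 = 672, leaving at most 792 − 672 = 120.
Since 120 ≤ 124, this is achievable: one at 120 and 16 at 42.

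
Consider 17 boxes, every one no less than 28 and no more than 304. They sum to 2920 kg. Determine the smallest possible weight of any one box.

28

To make one box as small as possible, make the other 16 as large as possible.
The other 16 can take up 16 × 304 = 4864 ≥ 2920 − 28, so one box can sit at its floor of 28.
Achievable: one at 28 and the other 16 totalling 2892, which fits since 16 × 28 ≤ 2892 ≤ 16 × 304.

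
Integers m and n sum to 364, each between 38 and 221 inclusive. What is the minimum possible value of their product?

31603

For a fixed sum, mn is smallest when m and n are as far apart as possible.
The extreme feasible split is m = 143, n = 221, giving mn = 31603.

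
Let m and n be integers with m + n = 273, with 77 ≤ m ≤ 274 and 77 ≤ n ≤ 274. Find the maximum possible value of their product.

For a fixed sum, the product mn is largest when m and n are as close as possible.
Taking m = 136 and n = 137 (both in [77, 274]) gives mn = 18632.

18632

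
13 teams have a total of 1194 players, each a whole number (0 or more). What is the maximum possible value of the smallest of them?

91

If every one of the 13 were at least 92, the total would be at least 13 × 92 = 1196 > 1194.
Equality holds with 2 values of 91 and 11 values of 92.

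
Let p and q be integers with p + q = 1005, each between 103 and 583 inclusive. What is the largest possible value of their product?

With p + q fixed, pq peaks when the two are closest together.
Taking p = 502 and q = 503 (both in [103, 583]) gives pq = 252506.

252506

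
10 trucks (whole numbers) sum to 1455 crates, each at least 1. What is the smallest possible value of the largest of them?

146

The average is 1455/10 > 145, so not all 10 can be 145 or less; the largest is ≥ 146.
Taking 5 copies of 145 and 5 copies of 146 gives exactly 1455, so 146 is attained.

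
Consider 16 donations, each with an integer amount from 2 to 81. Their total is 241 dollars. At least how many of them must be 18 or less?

4

Each value above 18 is at least 19, contributing at least 19 − 2 = 17 above the floor 2.
The sum exceeds the floor total 32 by 209, so at most ⌊209/17⌋ = 12 exceed 18, and at least 4 are ≤ 18.
Exactly 4 works: 4 values at 2 and 12 at 19 total 236; raise one of the low values by 5 (still ≤ 18) to hit 241.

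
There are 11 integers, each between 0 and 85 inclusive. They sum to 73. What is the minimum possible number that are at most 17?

Let j be the number exceeding 17. Then the total is ≥ 18·j + 0·(11 − j) = 0 + 18j.
So 18j ≤ 73 and j ≤ 4; hence at least 11 − 4 = 7 are ≤ 17.
Exactly 7 works: 7 values at 0 and 4 at 18 total 72; raise one of the low values by 1 (still ≤ 17) to hit 73.

7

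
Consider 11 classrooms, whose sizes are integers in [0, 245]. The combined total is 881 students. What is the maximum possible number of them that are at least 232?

With k values at 232 or above and the rest at least 0, the sum is at least 0 + 232k.
Since the sum is 881, we need 232k ≤ 881, i.e. k ≤ 3.
k = 3 is achieved by 3 values at 232 and 8 at 0, total 696; add 185 to one value (staying below 232) to reach 881.

3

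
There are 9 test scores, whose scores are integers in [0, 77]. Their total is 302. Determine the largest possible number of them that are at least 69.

4

With k values at 69 or above and the rest at least 0, the sum is at least 0 + 69k.
Since the sum is 302, we need 69k ≤ 302, i.e. k ≤ 4.
k = 4 is achieved by 4 values at 69 and 5 at 0, total 276; add 26 to one value (staying below 69) to reach 302.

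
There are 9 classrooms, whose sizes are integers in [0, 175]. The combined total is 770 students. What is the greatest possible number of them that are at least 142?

5

If k of the values are ≥ 142, the total is ≥ 142k + 0(9 − k).
Setting 142k + 0(9 − k) ≤ 770 gives 142k ≤ 770, so k ≤ 5.
k = 5 is achieved by 5 values at 142 and 4 at 0, total 710; add 60 to one value (staying below 142) to reach 770.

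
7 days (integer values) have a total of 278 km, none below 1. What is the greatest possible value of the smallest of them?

39

The average is 278/7 < 40, so some value is ≤ 39.
Achievable: 2 of them at 39 and 5 at 40 total 278.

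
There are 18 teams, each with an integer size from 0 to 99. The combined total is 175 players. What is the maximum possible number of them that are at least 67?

2

Suppose k of them are at least 67. Those contribute at least 67 each and the other 18 − k at least 0 each.
So the total is at least 67k + 0(18 − k) = 0 + 67k. This must be ≤ 175, giving k ≤ 2.
k = 2 is achieved by 2 values at 67 and 16 at 0, total 134; add 41 to one value (staying below 67) to reach 175.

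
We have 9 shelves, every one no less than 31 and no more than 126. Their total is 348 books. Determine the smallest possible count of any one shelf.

To make one shelf as small as possible, make the other 8 as large as possible.
The other 8 can take up 8 × 126 = 1008 ≥ 348 − 31, so one shelf can sit at its floor of 31.
Achievable: one at 31 and the other 8 totalling 317, which fits since 8 × 31 ≤ 317 ≤ 8 × 126.

31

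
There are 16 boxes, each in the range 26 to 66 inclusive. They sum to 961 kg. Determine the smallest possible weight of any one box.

Minimizing one value means maximizing the remaining 15.
The other 15 can take up 15 × 66 = 990 ≥ 961 − 26, so one box can sit at its floor of 26.
Achievable: one at 26 and the other 15 totalling 935, which fits since 15 × 26 ≤ 935 ≤ 15 × 66.

26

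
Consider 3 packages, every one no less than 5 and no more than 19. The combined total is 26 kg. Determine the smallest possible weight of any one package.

To make one package as small as possible, make the other 2 as large as possible.
The other 2 can take up 2 × 19 = 38 ≥ 26 − 5, so one package can sit at its floor of 5.
Achievable: one at 5 and the other 2 totalling 21, which fits since 2 × 5 ≤ 21 ≤ 2 × 19.

5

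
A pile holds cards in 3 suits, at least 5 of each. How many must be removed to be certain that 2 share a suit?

4

You could draw 1 of every suit without reaching 2 of any — 3 in all.
One more forces 2 of some suit, so 3 + 1 = 4.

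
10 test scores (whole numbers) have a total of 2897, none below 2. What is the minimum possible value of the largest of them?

290

Some value must be at least ⌈2897/10⌉ = 290, since 10 × 289 = 2890 < 2897.
Taking 3 copies of 289 and 7 copies of 290 gives exactly 2897, so 290 is attained.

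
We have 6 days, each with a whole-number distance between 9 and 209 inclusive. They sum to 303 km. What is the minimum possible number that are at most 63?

2

Let j be the number exceeding 63. Then the total is ≥ 64·j + 9·(6 − j) = 54 + 55j.
So 55j ≤ 249 and j ≤ 4; hence at least 6 − 4 = 2 are ≤ 63.
Exactly 2 works: 2 values at 9 and 4 at 64 total 274; raise one of the low values by 29 (still ≤ 63) to hit 303.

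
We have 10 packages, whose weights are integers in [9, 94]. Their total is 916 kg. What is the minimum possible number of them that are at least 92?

2

If only k of them are at least 92, the other 10 − k are at most 91, so the total is at most k·94 + (10 − k)·91.
This must reach 916, so k·94 + (10 − k)·91 ≥ 916, giving k ≥ 2.
Exactly 2 works: 2 values at 94 and 8 at 91 total 916.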